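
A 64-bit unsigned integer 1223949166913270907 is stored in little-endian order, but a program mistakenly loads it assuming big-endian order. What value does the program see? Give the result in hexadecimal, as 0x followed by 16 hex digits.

0x7B3400554857FC10

1223949166913270907 in 64-bit hexadecimal is 0x10FC57485500347B.
Stored little-endian, the bytes at ascending addresses are 7B 34 00 55 48 57 FC 10.
Read back as big-endian, the last byte is least significant, giving 0x7B3400554857FC10.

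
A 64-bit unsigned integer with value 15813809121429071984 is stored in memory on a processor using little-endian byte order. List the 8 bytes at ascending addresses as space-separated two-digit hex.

15813809121429071984 in hexadecimal, padded to 64 bits, is 0xDB75EF9C5C9CA870.
Split into bytes (most-significant first): DB 75 EF 9C 5C 9C A8 70.
Little-endian stores the least-significant byte at the lowest address.
So at ascending addresses the bytes are 70 A8 9C 5C 9C EF 75 DB.

70 A8 9C 5C 9C EF 75 DB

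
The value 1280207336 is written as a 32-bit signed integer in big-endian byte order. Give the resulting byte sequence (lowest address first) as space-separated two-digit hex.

1280207336 in hexadecimal, padded to 32 bits, is 0x4C4E69E8.
Split into bytes (most-significant first): 4C 4E 69 E8.
Big-endian: lowest address holds the most-significant byte.
So the memory order matches the most-significant-first order: 4C 4E 69 E8.

4C 4E 69 E8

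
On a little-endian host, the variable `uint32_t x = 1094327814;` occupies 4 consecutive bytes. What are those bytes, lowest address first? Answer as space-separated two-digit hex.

06 1E 3A 41

1094327814 in hexadecimal, padded to 32 bits, is 0x413A1E06.
Split into bytes (most-significant first): 41 3A 1E 06.
In little-endian order the low byte comes first in memory.
So at ascending addresses the bytes are 06 1E 3A 41.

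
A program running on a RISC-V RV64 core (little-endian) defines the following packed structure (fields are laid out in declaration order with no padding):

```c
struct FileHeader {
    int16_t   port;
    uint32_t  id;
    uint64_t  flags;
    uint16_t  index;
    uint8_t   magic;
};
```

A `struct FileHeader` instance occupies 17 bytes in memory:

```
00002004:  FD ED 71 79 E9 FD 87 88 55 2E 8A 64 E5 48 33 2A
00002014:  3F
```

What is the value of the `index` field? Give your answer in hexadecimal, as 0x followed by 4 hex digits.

0x2A33

`index` follows `port` (2 B), `id` (4 B), `flags` (8 B), so it starts at offset 2 + 4 + 8 = 14 and occupies 2 bytes.
Bytes at offsets 14..15: 33 2A.
Little-endian: lowest address holds the least-significant byte.
Reassemble most-significant byte first: 2A 33 → 0x2A33.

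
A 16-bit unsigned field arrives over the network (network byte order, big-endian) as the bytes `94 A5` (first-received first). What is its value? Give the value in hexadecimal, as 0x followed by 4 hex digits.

In big-endian order the high byte comes first in memory.
The bytes are already most-significant first: 0x94A5.

0x94A5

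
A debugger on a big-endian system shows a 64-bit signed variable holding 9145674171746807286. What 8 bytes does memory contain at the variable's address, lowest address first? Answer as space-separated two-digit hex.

7E EB F6 34 0E 6E ED F6

9145674171746807286 in hexadecimal, padded to 64 bits, is 0x7EEBF6340E6EEDF6.
Split into bytes (most-significant first): 7E EB F6 34 0E 6E ED F6.
Big-endian: lowest address holds the most-significant byte.
So the memory order matches the most-significant-first order: 7E EB F6 34 0E 6E ED F6.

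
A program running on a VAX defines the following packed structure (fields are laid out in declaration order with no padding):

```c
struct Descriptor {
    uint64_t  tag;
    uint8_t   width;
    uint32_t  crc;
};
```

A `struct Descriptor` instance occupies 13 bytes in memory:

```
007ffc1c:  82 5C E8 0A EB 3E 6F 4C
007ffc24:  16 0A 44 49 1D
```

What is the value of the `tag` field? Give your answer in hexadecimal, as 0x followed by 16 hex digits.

`tag` is the first field, at byte offset 0, occupying 8 bytes.
Bytes at offsets 0..7: 82 5C E8 0A EB 3E 6F 4C.
Little-endian: lowest address holds the least-significant byte.
Reassemble most-significant byte first: 4C 6F 3E EB 0A E8 5C 82 → 0x4C6F3EEB0AE85C82.

0x4C6F3EEB0AE85C82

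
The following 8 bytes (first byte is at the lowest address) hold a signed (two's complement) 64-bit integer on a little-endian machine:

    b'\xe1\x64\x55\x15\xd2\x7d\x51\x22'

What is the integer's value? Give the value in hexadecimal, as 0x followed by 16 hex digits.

Little-endian: lowest address holds the least-significant byte.
Reassemble most-significant byte first: 22 51 7D D2 15 55 64 E1 → 0x22517DD2155564E1.

0x22517DD2155564E1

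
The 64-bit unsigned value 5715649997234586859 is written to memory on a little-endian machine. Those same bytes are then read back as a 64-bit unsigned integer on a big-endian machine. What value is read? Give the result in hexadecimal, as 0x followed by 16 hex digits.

5715649997234586859 in 64-bit hexadecimal is 0x4F521163C1A144EB.
Stored little-endian, the bytes at ascending addresses are EB 44 A1 C1 63 11 52 4F.
Read back as big-endian, the last byte is least significant, giving 0xEB44A1C16311524F.

0xEB44A1C16311524F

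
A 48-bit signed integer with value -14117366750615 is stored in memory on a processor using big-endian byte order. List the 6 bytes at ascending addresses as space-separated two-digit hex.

Two's complement of -14117366750615 in 48 bits: 14117366750615 = 0x0CD6F4A15D97; invert → 0xF3290B5EA268; add 1 → 0xF3290B5EA269.
Split into bytes (most-significant first): F3 29 0B 5E A2 69.
In big-endian order the high byte comes first in memory.
So the memory order matches the most-significant-first order: F3 29 0B 5E A2 69.

F3 29 0B 5E A2 69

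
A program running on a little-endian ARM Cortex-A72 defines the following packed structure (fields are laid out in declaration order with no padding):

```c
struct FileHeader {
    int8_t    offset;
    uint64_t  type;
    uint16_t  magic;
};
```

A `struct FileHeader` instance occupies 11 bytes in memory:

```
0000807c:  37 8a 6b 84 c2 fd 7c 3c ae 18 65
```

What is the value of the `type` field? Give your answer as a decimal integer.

12555047290534128522

`type` follows `offset` (1 byte), so it starts at byte offset 1 and occupies 8 bytes.
Bytes at offsets 1..8: 8A 6B 84 C2 FD 7C 3C AE.
In little-endian order the low byte comes first in memory.
Reassemble most-significant byte first: AE 3C 7C FD C2 84 6B 8A → 0xAE3C7CFDC2846B8A.
0xAE3C7CFDC2846B8A = 12555047290534128522.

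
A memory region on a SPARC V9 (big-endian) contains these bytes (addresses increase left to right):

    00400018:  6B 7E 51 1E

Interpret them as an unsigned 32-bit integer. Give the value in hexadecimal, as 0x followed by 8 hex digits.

0x6B7E511E

Big-endian: lowest address holds the most-significant byte.
The bytes are already most-significant first: 0x6B7E511E.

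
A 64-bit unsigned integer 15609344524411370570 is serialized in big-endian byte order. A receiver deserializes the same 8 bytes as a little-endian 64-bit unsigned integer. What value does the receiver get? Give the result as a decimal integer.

15609344524411370570 in 64-bit hexadecimal is 0xD89F8824A23A7C4A.
Stored big-endian, the bytes at ascending addresses are D8 9F 88 24 A2 3A 7C 4A.
Read back as little-endian, the first byte is least significant, giving 0x4A7C3AA224889FD8.
0x4A7C3AA224889FD8 = 5367229323990835160.

5367229323990835160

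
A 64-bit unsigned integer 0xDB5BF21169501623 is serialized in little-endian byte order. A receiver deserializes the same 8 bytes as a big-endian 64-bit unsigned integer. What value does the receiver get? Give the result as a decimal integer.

2528296653017996251

Stored little-endian, the bytes at ascending addresses are 23 16 50 69 11 F2 5B DB.
Read back as big-endian, the last byte is least significant, giving 0x2316506911F25BDB.
0x2316506911F25BDB = 2528296653017996251.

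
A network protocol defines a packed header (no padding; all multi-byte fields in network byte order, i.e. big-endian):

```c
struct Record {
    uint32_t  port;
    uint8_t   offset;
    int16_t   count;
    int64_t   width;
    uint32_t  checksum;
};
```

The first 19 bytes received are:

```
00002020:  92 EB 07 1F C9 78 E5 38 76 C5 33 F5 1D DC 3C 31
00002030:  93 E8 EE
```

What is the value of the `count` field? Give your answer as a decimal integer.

30949

`count` follows `port` (4 B), `offset` (1 B), so it starts at offset 4 + 1 = 5 and occupies 2 bytes.
Bytes at offsets 5..6: 78 E5.
Big-endian: lowest address holds the most-significant byte.
The bytes are already most-significant first: 0x78E5.
0x78E5 = 30949.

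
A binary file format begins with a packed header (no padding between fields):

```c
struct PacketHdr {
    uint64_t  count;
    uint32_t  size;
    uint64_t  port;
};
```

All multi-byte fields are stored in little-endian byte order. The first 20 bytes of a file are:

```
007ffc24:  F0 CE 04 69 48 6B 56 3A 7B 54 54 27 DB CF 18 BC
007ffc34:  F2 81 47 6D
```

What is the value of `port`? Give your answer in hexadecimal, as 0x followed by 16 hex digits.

0x6D4781F2BC18CFDB

`port` follows `count` (8 B), `size` (4 B), so it starts at offset 8 + 4 = 12 and occupies 8 bytes.
Bytes at offsets 12..19: DB CF 18 BC F2 81 47 6D.
Little-endian: lowest address holds the least-significant byte.
Reassemble most-significant byte first: 6D 47 81 F2 BC 18 CF DB → 0x6D4781F2BC18CFDB.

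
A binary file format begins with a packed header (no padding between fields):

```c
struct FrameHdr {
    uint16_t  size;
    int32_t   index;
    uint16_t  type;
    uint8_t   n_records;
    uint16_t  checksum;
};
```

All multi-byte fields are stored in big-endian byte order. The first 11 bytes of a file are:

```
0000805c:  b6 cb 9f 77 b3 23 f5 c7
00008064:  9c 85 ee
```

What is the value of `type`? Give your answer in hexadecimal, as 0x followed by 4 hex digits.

`type` follows `size` (2 B), `index` (4 B), so it starts at offset 2 + 4 = 6 and occupies 2 bytes.
Bytes at offsets 6..7: F5 C7.
Big-endian stores the most-significant byte at the lowest address.
The bytes are already most-significant first: 0xF5C7.

0xF5C7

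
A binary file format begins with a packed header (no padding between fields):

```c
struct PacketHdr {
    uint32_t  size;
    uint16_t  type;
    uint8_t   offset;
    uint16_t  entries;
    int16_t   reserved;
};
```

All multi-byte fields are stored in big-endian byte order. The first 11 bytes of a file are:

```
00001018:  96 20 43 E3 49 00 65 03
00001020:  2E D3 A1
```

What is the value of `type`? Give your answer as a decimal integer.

18688

`type` follows `size` (4 bytes), so it starts at byte offset 4 and occupies 2 bytes.
Bytes at offsets 4..5: 49 00.
Big-endian: lowest address holds the most-significant byte.
The bytes are already most-significant first: 0x4900.
0x4900 = 18688.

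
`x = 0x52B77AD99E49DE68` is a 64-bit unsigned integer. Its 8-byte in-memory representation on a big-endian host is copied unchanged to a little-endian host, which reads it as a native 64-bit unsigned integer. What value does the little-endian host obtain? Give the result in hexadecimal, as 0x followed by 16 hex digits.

0x68DE499ED97AB752

Stored big-endian, the bytes at ascending addresses are 52 B7 7A D9 9E 49 DE 68.
Read back as little-endian, the first byte is least significant, giving 0x68DE499ED97AB752.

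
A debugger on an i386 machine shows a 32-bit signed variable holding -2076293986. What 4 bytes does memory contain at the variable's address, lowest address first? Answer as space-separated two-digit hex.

Two's complement of -2076293986 in 32 bits: 2076293986 = 0x7BC1BB62; invert → 0x843E449D; add 1 → 0x843E449E.
Split into bytes (most-significant first): 84 3E 44 9E.
Little-endian: lowest address holds the least-significant byte.
So at ascending addresses the bytes are 9E 44 3E 84.

9E 44 3E 84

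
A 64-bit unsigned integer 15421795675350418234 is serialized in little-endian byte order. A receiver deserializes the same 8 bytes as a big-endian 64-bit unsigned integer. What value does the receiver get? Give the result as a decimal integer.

15421795675350418234 in 64-bit hexadecimal is 0xD605397563EAC33A.
Stored little-endian, the bytes at ascending addresses are 3A C3 EA 63 75 39 05 D6.
Read back as big-endian, the last byte is least significant, giving 0x3AC3EA63753905D6.
0x3AC3EA63753905D6 = 4234485787547731414.

4234485787547731414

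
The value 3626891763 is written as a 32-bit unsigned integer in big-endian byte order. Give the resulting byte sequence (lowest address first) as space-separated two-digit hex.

3626891763 in hexadecimal, padded to 32 bits, is 0xD82DF9F3.
Split into bytes (most-significant first): D8 2D F9 F3.
In big-endian order the high byte comes first in memory.
So the memory order matches the most-significant-first order: D8 2D F9 F3.

D8 2D F9 F3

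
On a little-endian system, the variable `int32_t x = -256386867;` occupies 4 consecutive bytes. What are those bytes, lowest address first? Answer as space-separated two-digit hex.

CD D8 B7 F0

Two's complement of -256386867 in 32 bits: 256386867 = 0x0F482733; invert → 0xF0B7D8CC; add 1 → 0xF0B7D8CD.
Split into bytes (most-significant first): F0 B7 D8 CD.
In little-endian order the low byte comes first in memory.
So at ascending addresses the bytes are CD D8 B7 F0.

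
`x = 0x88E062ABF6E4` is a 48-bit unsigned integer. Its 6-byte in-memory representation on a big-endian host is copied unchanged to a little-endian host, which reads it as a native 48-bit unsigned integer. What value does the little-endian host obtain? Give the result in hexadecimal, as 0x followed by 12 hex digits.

Stored big-endian, the bytes at ascending addresses are 88 E0 62 AB F6 E4.
Read back as little-endian, the first byte is least significant, giving 0xE4F6AB62E088.

0xE4F6AB62E088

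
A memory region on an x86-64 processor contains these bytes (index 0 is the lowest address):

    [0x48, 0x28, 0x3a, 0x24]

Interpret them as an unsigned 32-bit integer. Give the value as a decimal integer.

607791176

Little-endian stores the least-significant byte at the lowest address.
Reassemble most-significant byte first: 24 3A 28 48 → 0x243A2848.
0x243A2848 = 607791176.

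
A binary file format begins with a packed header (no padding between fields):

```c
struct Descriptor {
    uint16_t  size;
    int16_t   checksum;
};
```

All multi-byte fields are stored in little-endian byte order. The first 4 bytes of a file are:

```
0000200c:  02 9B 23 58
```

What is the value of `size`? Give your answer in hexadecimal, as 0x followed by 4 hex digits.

`size` is the first field, at byte offset 0, occupying 2 bytes.
Bytes at offsets 0..1: 02 9B.
Little-endian stores the least-significant byte at the lowest address.
Reassemble most-significant byte first: 9B 02 → 0x9B02.

0x9B02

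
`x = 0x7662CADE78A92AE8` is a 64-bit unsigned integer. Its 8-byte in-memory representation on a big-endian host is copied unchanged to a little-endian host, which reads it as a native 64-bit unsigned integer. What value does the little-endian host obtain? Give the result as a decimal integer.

Stored big-endian, the bytes at ascending addresses are 76 62 CA DE 78 A9 2A E8.
Read back as little-endian, the first byte is least significant, giving 0xE82AA978DECA6276.
0xE82AA978DECA6276 = 16729370102420103798.

16729370102420103798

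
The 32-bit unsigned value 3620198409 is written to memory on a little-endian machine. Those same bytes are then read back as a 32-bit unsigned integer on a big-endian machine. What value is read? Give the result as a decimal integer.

3620198409 in 32-bit hexadecimal is 0xD7C7D809.
Stored little-endian, the bytes at ascending addresses are 09 D8 C7 D7.
Read back as big-endian, the last byte is least significant, giving 0x09D8C7D7.
0x09D8C7D7 = 165201879.

165201879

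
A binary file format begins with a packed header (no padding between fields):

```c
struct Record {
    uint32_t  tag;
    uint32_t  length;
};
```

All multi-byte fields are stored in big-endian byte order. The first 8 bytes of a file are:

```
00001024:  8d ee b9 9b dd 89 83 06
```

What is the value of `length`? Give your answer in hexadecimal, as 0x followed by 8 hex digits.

`length` follows `tag` (4 bytes), so it starts at byte offset 4 and occupies 4 bytes.
Bytes at offsets 4..7: DD 89 83 06.
Big-endian: lowest address holds the most-significant byte.
The bytes are already most-significant first: 0xDD898306.

0xDD898306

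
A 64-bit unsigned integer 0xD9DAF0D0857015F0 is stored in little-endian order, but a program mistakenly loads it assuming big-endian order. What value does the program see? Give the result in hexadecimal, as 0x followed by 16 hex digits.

Stored little-endian, the bytes at ascending addresses are F0 15 70 85 D0 F0 DA D9.
Read back as big-endian, the last byte is least significant, giving 0xF0157085D0F0DAD9.

0xF0157085D0F0DAD9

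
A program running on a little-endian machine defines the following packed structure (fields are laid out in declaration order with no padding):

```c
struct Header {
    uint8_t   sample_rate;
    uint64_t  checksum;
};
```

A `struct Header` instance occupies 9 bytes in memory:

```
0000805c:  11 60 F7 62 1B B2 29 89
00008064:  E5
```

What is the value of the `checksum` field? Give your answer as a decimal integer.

`checksum` follows `sample_rate` (1 byte), so it starts at byte offset 1 and occupies 8 bytes.
Bytes at offsets 1..8: 60 F7 62 1B B2 29 89 E5.
In little-endian order the low byte comes first in memory.
Reassemble most-significant byte first: E5 89 29 B2 1B 62 F7 60 → 0xE58929B21B62F760.
0xE58929B21B62F760 = 16539796951435245408.

16539796951435245408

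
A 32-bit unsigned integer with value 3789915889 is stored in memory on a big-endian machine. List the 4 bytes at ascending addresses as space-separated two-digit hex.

E1 E5 86 F1

3789915889 in hexadecimal, padded to 32 bits, is 0xE1E586F1.
Split into bytes (most-significant first): E1 E5 86 F1.
Big-endian stores the most-significant byte at the lowest address.
So the memory order matches the most-significant-first order: E1 E5 86 F1.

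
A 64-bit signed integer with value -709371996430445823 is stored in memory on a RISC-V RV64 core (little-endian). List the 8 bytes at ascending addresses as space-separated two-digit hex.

01 53 27 7B ED CD 27 F6

Two's complement of -709371996430445823 in 64 bits: 709371996430445823 = 0x09D8321284D8ACFF; invert → 0xF627CDED7B275300; add 1 → 0xF627CDED7B275301.
Split into bytes (most-significant first): F6 27 CD ED 7B 27 53 01.
Little-endian: lowest address holds the least-significant byte.
So at ascending addresses the bytes are 01 53 27 7B ED CD 27 F6.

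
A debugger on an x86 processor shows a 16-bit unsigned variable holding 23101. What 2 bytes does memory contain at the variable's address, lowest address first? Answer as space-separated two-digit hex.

23101 in hexadecimal, padded to 16 bits, is 0x5A3D.
Split into bytes (most-significant first): 5A 3D.
In little-endian order the low byte comes first in memory.
So at ascending addresses the bytes are 3D 5A.

3D 5A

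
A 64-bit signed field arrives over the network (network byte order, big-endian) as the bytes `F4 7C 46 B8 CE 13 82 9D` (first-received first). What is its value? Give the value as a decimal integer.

-829710471797701987

In big-endian order the high byte comes first in memory.
The bytes are already most-significant first: 0xF47C46B8CE13829D.
Top bit is set, so as a signed 64-bit value this is 0xF47C46B8CE13829D − 2^64 = -829710471797701987.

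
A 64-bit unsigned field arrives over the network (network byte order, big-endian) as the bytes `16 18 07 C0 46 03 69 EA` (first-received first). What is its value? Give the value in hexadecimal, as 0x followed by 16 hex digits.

In big-endian order the high byte comes first in memory.
The bytes are already most-significant first: 0x161807C0460369EA.

0x161807C0460369EA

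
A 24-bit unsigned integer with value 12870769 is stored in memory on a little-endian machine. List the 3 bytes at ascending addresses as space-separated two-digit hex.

12870769 in hexadecimal, padded to 24 bits, is 0xC46471.
Split into bytes (most-significant first): C4 64 71.
Little-endian: lowest address holds the least-significant byte.
So at ascending addresses the bytes are 71 64 C4.

71 64 C4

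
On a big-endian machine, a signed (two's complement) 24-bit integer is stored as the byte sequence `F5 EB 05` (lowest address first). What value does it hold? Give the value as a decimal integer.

-660731

Big-endian: lowest address holds the most-significant byte.
The bytes are already most-significant first: 0xF5EB05.
Top bit is set, so as a signed 24-bit value this is 0xF5EB05 − 2^24 = -660731.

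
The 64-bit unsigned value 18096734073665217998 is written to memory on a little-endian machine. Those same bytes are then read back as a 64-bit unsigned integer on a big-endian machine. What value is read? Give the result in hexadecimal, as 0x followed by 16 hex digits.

0xCEE58567C28324FB

18096734073665217998 in 64-bit hexadecimal is 0xFB2483C26785E5CE.
Stored little-endian, the bytes at ascending addresses are CE E5 85 67 C2 83 24 FB.
Read back as big-endian, the last byte is least significant, giving 0xCEE58567C28324FB.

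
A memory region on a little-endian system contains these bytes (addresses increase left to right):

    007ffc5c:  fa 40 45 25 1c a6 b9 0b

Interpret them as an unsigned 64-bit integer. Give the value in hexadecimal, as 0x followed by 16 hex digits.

0x0BB9A61C254540FA

Little-endian: lowest address holds the least-significant byte.
Reassemble most-significant byte first: 0B B9 A6 1C 25 45 40 FA → 0x0BB9A61C254540FA.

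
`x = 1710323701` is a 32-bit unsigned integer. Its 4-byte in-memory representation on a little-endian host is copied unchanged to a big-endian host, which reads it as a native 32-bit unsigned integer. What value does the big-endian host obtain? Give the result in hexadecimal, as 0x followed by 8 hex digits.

0xF577F165

1710323701 in 32-bit hexadecimal is 0x65F177F5.
Stored little-endian, the bytes at ascending addresses are F5 77 F1 65.
Read back as big-endian, the last byte is least significant, giving 0xF577F165.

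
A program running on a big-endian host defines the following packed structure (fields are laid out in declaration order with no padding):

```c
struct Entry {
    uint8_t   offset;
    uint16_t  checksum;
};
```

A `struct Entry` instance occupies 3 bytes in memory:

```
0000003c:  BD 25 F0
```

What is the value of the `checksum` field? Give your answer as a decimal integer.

9712

`checksum` follows `offset` (1 byte), so it starts at byte offset 1 and occupies 2 bytes.
Bytes at offsets 1..2: 25 F0.
Big-endian stores the most-significant byte at the lowest address.
The bytes are already most-significant first: 0x25F0.
0x25F0 = 9712.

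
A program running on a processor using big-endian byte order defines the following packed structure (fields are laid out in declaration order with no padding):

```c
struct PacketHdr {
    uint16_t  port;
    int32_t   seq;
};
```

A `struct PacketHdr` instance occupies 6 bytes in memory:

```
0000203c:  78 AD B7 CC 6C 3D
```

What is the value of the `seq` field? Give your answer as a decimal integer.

-1211339715

`seq` follows `port` (2 bytes), so it starts at byte offset 2 and occupies 4 bytes.
Bytes at offsets 2..5: B7 CC 6C 3D.
Big-endian: lowest address holds the most-significant byte.
The bytes are already most-significant first: 0xB7CC6C3D.
Top bit is set, so as a signed 32-bit value this is 0xB7CC6C3D − 2^32 = -1211339715.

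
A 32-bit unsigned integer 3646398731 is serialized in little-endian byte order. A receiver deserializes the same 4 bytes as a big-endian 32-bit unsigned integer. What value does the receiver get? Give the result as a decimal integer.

195123161

3646398731 in 32-bit hexadecimal is 0xD957A10B.
Stored little-endian, the bytes at ascending addresses are 0B A1 57 D9.
Read back as big-endian, the last byte is least significant, giving 0x0BA157D9.
0x0BA157D9 = 195123161.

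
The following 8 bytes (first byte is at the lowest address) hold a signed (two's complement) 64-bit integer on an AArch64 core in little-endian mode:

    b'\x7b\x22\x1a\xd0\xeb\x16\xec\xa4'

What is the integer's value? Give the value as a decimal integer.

-6562845354921155973

In little-endian order the low byte comes first in memory.
Reassemble most-significant byte first: A4 EC 16 EB D0 1A 22 7B → 0xA4EC16EBD01A227B.
Top bit is set, so as a signed 64-bit value this is 0xA4EC16EBD01A227B − 2^64 = -6562845354921155973.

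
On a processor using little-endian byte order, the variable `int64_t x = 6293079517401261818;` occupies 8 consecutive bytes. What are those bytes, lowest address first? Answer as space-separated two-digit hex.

FA 26 FD 99 7A 82 55 57

6293079517401261818 in hexadecimal, padded to 64 bits, is 0x5755827A99FD26FA.
Split into bytes (most-significant first): 57 55 82 7A 99 FD 26 FA.
In little-endian order the low byte comes first in memory.
So at ascending addresses the bytes are FA 26 FD 99 7A 82 55 57.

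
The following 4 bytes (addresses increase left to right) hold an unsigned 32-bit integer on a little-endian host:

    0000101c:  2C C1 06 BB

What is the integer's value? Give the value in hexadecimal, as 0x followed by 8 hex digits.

Little-endian stores the least-significant byte at the lowest address.
Reassemble most-significant byte first: BB 06 C1 2C → 0xBB06C12C.

0xBB06C12C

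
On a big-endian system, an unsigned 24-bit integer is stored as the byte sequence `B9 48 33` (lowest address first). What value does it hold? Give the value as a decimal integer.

Big-endian stores the most-significant byte at the lowest address.
The bytes are already most-significant first: 0xB94833.
0xB94833 = 12142643.

12142643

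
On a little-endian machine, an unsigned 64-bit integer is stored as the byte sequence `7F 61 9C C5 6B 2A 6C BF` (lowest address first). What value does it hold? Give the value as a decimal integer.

In little-endian order the low byte comes first in memory.
Reassemble most-significant byte first: BF 6C 2A 6B C5 9C 61 7F → 0xBF6C2A6BC59C617F.
0xBF6C2A6BC59C617F = 13793446401094214015.

13793446401094214015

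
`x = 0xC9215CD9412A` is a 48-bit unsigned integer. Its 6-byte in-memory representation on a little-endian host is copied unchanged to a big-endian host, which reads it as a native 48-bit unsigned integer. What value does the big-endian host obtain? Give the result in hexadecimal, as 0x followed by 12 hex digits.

0x2A41D95C21C9

Stored little-endian, the bytes at ascending addresses are 2A 41 D9 5C 21 C9.
Read back as big-endian, the last byte is least significant, giving 0x2A41D95C21C9.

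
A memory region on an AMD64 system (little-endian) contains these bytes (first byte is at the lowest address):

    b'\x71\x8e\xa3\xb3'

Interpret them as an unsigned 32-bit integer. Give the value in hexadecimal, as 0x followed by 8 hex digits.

0xB3A38E71

Little-endian: lowest address holds the least-significant byte.
Reassemble most-significant byte first: B3 A3 8E 71 → 0xB3A38E71.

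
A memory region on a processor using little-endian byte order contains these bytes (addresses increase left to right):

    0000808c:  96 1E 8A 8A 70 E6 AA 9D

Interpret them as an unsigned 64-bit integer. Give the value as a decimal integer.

Little-endian: lowest address holds the least-significant byte.
Reassemble most-significant byte first: 9D AA E6 70 8A 8A 1E 96 → 0x9DAAE6708A8A1E96.
0x9DAAE6708A8A1E96 = 11361146381030530710.

11361146381030530710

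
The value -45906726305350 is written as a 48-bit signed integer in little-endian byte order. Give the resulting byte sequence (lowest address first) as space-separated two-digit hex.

BA C1 E2 81 3F D6

Two's complement of -45906726305350 in 48 bits: 45906726305350 = 0x29C07E1D3E46; invert → 0xD63F81E2C1B9; add 1 → 0xD63F81E2C1BA.
Split into bytes (most-significant first): D6 3F 81 E2 C1 BA.
In little-endian order the low byte comes first in memory.
So at ascending addresses the bytes are BA C1 E2 81 3F D6.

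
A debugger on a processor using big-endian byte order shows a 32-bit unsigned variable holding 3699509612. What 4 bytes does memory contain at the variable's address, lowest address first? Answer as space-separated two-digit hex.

3699509612 in hexadecimal, padded to 32 bits, is 0xDC82096C.
Split into bytes (most-significant first): DC 82 09 6C.
In big-endian order the high byte comes first in memory.
So the memory order matches the most-significant-first order: DC 82 09 6C.

DC 82 09 6C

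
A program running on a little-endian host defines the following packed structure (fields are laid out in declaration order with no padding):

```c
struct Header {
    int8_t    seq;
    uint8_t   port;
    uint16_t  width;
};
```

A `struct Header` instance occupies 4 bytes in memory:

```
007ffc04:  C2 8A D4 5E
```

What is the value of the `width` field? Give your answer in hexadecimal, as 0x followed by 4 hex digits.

`width` follows `seq` (1 B), `port` (1 B), so it starts at offset 1 + 1 = 2 and occupies 2 bytes.
Bytes at offsets 2..3: D4 5E.
In little-endian order the low byte comes first in memory.
Reassemble most-significant byte first: 5E D4 → 0x5ED4.

0x5ED4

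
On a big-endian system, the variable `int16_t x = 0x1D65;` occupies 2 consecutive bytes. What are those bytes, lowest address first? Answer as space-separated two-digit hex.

1D 65

Split into bytes (most-significant first): 1D 65.
In big-endian order the high byte comes first in memory.
So the memory order matches the most-significant-first order: 1D 65.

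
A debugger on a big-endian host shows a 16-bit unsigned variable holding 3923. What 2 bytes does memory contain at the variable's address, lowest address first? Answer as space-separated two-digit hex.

0F 53

3923 in hexadecimal, padded to 16 bits, is 0x0F53.
Split into bytes (most-significant first): 0F 53.
Big-endian: lowest address holds the most-significant byte.
So the memory order matches the most-significant-first order: 0F 53.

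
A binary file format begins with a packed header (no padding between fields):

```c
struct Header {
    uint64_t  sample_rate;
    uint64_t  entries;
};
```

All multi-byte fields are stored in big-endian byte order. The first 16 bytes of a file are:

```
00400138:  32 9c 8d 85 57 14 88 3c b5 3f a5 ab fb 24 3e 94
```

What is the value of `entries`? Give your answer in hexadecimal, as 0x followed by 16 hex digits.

0xB53FA5ABFB243E94

`entries` follows `sample_rate` (8 bytes), so it starts at byte offset 8 and occupies 8 bytes.
Bytes at offsets 8..15: B5 3F A5 AB FB 24 3E 94.
In big-endian order the high byte comes first in memory.
The bytes are already most-significant first: 0xB53FA5ABFB243E94.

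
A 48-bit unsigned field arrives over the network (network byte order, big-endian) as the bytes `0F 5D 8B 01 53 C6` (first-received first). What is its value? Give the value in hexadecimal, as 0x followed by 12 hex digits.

Big-endian stores the most-significant byte at the lowest address.
The bytes are already most-significant first: 0x0F5D8B0153C6.

0x0F5D8B0153C6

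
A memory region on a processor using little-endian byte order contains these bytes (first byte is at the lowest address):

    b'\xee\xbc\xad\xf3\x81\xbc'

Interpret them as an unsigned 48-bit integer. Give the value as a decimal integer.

207266325052654

In little-endian order the low byte comes first in memory.
Reassemble most-significant byte first: BC 81 F3 AD BC EE → 0xBC81F3ADBCEE.
0xBC81F3ADBCEE = 207266325052654.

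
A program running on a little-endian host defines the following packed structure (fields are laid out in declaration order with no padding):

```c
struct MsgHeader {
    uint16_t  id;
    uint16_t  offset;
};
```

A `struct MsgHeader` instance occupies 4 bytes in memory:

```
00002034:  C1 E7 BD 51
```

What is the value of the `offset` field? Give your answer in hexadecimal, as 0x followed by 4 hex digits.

`offset` follows `id` (2 bytes), so it starts at byte offset 2 and occupies 2 bytes.
Bytes at offsets 2..3: BD 51.
Little-endian stores the least-significant byte at the lowest address.
Reassemble most-significant byte first: 51 BD → 0x51BD.

0x51BD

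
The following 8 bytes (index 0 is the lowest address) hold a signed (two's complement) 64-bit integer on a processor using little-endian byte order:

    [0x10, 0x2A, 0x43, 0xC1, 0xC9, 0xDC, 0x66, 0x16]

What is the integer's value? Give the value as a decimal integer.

In little-endian order the low byte comes first in memory.
Reassemble most-significant byte first: 16 66 DC C9 C1 43 2A 10 → 0x1666DCC9C1432A10.
0x1666DCC9C1432A10 = 1614220275547843088.

1614220275547843088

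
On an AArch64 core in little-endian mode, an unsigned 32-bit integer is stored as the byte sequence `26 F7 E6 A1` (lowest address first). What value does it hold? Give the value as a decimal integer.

Little-endian stores the least-significant byte at the lowest address.
Reassemble most-significant byte first: A1 E6 F7 26 → 0xA1E6F726.
0xA1E6F726 = 2716268326.

2716268326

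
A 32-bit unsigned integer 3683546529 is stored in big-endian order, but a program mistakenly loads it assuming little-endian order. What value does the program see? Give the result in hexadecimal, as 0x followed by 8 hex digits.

0xA1758EDB

3683546529 in 32-bit hexadecimal is 0xDB8E75A1.
Stored big-endian, the bytes at ascending addresses are DB 8E 75 A1.
Read back as little-endian, the first byte is least significant, giving 0xA1758EDB.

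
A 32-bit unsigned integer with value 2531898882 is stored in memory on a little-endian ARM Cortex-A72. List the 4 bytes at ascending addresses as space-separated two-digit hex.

2531898882 in hexadecimal, padded to 32 bits, is 0x96E9B602.
Split into bytes (most-significant first): 96 E9 B6 02.
Little-endian: lowest address holds the least-significant byte.
So at ascending addresses the bytes are 02 B6 E9 96.

02 B6 E9 96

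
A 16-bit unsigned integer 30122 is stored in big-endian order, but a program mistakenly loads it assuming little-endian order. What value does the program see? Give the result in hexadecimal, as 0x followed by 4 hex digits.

0xAA75

30122 in 16-bit hexadecimal is 0x75AA.
Stored big-endian, the bytes at ascending addresses are 75 AA.
Read back as little-endian, the first byte is least significant, giving 0xAA75.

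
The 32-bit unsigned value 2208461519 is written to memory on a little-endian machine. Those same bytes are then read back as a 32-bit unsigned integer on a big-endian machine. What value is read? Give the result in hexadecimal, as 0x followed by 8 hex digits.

2208461519 in 32-bit hexadecimal is 0x83A272CF.
Stored little-endian, the bytes at ascending addresses are CF 72 A2 83.
Read back as big-endian, the last byte is least significant, giving 0xCF72A283.

0xCF72A283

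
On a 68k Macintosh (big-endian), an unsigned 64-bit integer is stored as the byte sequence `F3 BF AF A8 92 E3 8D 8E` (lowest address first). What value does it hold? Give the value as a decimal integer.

In big-endian order the high byte comes first in memory.
The bytes are already most-significant first: 0xF3BFAFA892E38D8E.
0xF3BFAFA892E38D8E = 17563950210321976718.

17563950210321976718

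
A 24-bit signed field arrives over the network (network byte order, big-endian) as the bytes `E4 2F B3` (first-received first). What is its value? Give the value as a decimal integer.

-1822797

Big-endian: lowest address holds the most-significant byte.
The bytes are already most-significant first: 0xE42FB3.
Top bit is set, so as a signed 24-bit value this is 0xE42FB3 − 2^24 = -1822797.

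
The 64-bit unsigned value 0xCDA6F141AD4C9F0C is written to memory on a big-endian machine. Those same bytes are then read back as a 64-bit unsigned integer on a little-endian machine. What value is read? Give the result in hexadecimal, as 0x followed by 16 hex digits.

Stored big-endian, the bytes at ascending addresses are CD A6 F1 41 AD 4C 9F 0C.
Read back as little-endian, the first byte is least significant, giving 0x0C9F4CAD41F1A6CD.

0x0C9F4CAD41F1A6CD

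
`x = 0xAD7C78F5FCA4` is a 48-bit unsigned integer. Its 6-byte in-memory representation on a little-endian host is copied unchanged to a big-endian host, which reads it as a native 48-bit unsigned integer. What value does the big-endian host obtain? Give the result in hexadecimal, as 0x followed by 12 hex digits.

0xA4FCF5787CAD

Stored little-endian, the bytes at ascending addresses are A4 FC F5 78 7C AD.
Read back as big-endian, the last byte is least significant, giving 0xA4FCF5787CAD.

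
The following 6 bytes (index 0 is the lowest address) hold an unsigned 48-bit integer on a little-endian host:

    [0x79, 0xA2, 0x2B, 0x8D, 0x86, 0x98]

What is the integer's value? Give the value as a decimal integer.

Little-endian: lowest address holds the least-significant byte.
Reassemble most-significant byte first: 98 86 8D 2B A2 79 → 0x98868D2BA279.
0x98868D2BA279 = 167703661486713.

167703661486713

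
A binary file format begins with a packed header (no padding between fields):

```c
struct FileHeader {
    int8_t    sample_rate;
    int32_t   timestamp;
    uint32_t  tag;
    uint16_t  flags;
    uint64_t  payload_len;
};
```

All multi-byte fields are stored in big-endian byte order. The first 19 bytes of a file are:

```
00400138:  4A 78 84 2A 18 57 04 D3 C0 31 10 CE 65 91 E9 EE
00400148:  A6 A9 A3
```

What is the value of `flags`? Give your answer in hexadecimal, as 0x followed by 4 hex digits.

`flags` follows `sample_rate` (1 B), `timestamp` (4 B), `tag` (4 B), so it starts at offset 1 + 4 + 4 = 9 and occupies 2 bytes.
Bytes at offsets 9..10: 31 10.
In big-endian order the high byte comes first in memory.
The bytes are already most-significant first: 0x3110.

0x3110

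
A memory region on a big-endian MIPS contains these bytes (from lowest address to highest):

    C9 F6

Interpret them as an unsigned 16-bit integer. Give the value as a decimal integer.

51702

Big-endian: lowest address holds the most-significant byte.
The bytes are already most-significant first: 0xC9F6.
0xC9F6 = 51702.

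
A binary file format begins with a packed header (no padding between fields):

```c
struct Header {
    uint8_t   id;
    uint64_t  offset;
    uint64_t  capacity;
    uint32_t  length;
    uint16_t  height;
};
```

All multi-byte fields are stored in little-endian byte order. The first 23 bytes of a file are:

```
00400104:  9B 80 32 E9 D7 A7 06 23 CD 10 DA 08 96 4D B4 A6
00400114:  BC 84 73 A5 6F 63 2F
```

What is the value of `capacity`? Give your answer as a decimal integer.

13593750770587064848

`capacity` follows `id` (1 B), `offset` (8 B), so it starts at offset 1 + 8 = 9 and occupies 8 bytes.
Bytes at offsets 9..16: 10 DA 08 96 4D B4 A6 BC.
Little-endian stores the least-significant byte at the lowest address.
Reassemble most-significant byte first: BC A6 B4 4D 96 08 DA 10 → 0xBCA6B44D9608DA10.
0xBCA6B44D9608DA10 = 13593750770587064848.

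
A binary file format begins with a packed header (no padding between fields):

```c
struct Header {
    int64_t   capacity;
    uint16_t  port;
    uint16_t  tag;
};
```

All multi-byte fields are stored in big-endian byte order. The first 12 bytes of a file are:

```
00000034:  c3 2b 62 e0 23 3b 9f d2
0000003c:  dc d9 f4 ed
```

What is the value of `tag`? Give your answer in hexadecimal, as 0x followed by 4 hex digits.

0xF4ED

`tag` follows `capacity` (8 B), `port` (2 B), so it starts at offset 8 + 2 = 10 and occupies 2 bytes.
Bytes at offsets 10..11: F4 ED.
Big-endian: lowest address holds the most-significant byte.
The bytes are already most-significant first: 0xF4ED.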